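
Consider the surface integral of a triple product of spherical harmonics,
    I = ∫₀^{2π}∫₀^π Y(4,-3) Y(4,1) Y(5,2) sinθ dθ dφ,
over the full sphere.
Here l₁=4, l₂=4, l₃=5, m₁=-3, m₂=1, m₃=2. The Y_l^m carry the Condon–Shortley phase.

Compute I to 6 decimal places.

l₁+l₂+l₃=13 is odd: 3j(l;000)=0 ⇒ I=0

0.000000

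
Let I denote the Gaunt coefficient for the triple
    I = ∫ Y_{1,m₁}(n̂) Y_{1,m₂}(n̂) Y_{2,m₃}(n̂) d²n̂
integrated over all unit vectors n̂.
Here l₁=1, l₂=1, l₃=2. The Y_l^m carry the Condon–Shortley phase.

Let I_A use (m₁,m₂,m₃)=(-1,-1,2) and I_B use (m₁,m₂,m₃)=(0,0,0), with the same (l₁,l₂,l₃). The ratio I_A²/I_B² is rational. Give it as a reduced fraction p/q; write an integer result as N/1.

3/2

Shared (l₁,l₂,l₃)=(1,1,2): N and (l;000)² cancel in I_A²/I_B².
A: Δ = 0!·2!·2!/5! = 1/30; Racah Σ t=0..0: t=0:+1/4 = 1/4; ⇒ 3j(1 1 2; -1 -1 2)² = 1/5, sgn +1
B: Δ = 0!·2!·2!/5! = 1/30; Racah Σ t=0..0: t=0:+1/1 = 1/1; ⇒ 3j(1 1 2; 0 0 0)² = 2/15, sgn +1
I_A²/I_B² = (1/5)/(2/15) = 3/2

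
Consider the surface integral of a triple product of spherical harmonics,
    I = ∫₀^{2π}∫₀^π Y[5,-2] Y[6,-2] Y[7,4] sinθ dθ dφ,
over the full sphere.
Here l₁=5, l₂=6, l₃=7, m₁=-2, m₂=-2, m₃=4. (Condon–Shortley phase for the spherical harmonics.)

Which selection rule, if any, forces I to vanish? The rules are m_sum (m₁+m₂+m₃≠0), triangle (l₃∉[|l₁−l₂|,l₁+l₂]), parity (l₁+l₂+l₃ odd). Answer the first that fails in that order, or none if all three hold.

none

azimuthal sum: -2 − 2 + 4 = 0  ✓
1 ≤ 7 ≤ 11 (triangle on l)  ✓
L = 5 + 6 + 7 = 18 (even)  ✓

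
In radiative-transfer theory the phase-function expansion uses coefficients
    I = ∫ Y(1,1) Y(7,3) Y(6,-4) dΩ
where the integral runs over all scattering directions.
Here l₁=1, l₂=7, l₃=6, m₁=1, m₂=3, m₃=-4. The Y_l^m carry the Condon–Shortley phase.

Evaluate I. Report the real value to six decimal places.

m-sum 0 ✓  L=14 even ✓  6≤6≤8 ✓
Π(2lᵢ+1) = 3×15×13 = 585
triangle coeff Δ(1,7,6) = 1/1365
Σ_t [1,1]: t=1:−1/518400 = -1/518400
(3j)²=7/195 [(1 7 6; 0 0 0)], sign=-1
Σ_t [0,0]: t=0:+1/14515200 = 1/14515200
(3j)²=2/455 [(1 7 6; 1 3 -4)], sign=+1
⇒ 4πI² = 6/65
I = (-1)√(6/65/(4π)) = -0.08570655

-0.085707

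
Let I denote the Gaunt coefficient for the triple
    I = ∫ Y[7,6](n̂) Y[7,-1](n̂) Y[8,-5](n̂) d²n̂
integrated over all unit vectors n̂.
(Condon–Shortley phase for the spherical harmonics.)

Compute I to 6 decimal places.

-0.071746

m-sum 0 ✓  L=22 even ✓  0≤8≤14 ✓
Π(2lᵢ+1) = 15×15×17 = 3825
triangle coeff Δ(7,7,8) = 1/22086194130
Σ_t [0,6]: t=0:+1/18289152000 t=1:−1/248832000 t=2:+1/24883200 t=3:−1/11943936 t=4:+1/24883200 t=5:−1/248832000 t=6:+1/18289152000 = -11/975421440
(3j)²=1750/289731 [(7 7 8; 0 0 0)], sign=-1
Σ_t [0,1]: t=0:+1/5225472000 t=1:−1/3483648000 = -1/10450944000
(3j)²=104/37145 [(7 7 8; 6 -1 -5)], sign=+1
⇒ 4πI² = 210000/3246473
I = (-1)√(210000/3246473/(4π)) = -0.07174619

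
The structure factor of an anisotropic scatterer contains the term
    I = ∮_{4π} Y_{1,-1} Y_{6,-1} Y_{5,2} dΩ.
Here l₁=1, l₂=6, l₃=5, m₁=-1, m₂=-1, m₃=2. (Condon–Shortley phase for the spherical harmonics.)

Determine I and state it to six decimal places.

Rules hold: Σm=0, L=12 even, 5≤5≤7.
N = 3·13·11 = 429
Δ = 2!·0!·10!/13! = 1/858
Racah Σ t=1..1: t=1:−1/14400 = -1/14400
⇒ 3j(1 6 5; 0 0 0)² = 6/143, sgn +1
Racah Σ t=2..2: t=2:+1/60480 = 1/60480
⇒ 3j(1 6 5; -1 -1 2)² = 5/429, sgn -1
4πI² = N·(3j₀)²·(3jₘ)² = 30/143
I = -1·√(0.20979/4π) = -0.12920749

-0.129207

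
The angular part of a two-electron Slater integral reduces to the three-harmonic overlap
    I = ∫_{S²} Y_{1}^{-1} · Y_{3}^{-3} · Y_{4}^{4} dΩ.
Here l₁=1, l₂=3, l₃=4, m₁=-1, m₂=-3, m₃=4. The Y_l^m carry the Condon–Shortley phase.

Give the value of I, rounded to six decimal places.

0.325735

Rules hold: Σm=0, L=8 even, 2≤4≤4.
N = 3·7·9 = 189
Δ = 0!·2!·6!/9! = 1/252
Racah Σ t=0..0: t=0:+1/36 = 1/36
⇒ 3j(1 3 4; 0 0 0)² = 4/63, sgn +1
Racah Σ t=0..0: t=0:+1/1440 = 1/1440
⇒ 3j(1 3 4; -1 -3 4)² = 1/9, sgn +1
4πI² = N·(3j₀)²·(3jₘ)² = 4/3
I = +1·√(1.33333/4π) = 0.32573501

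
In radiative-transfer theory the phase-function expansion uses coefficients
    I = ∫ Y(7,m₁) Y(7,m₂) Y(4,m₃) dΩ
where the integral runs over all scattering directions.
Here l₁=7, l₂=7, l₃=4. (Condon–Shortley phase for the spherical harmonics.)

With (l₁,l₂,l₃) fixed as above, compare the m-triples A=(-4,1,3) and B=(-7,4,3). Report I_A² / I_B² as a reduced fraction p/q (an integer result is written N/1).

1875/1001

l's match ⇒ only the (l;m) 3-j factors differ between A and B.
A: triangle coeff Δ(7,7,4) = 1/58198140; Σ_t [7,8]: t=7:−1/4354560 t=8:+1/11612160 = -1/6967296; (3j)²=625/50388 [(7 7 4; -4 1 3)], sign=+1
B: triangle coeff Δ(7,7,4) = 1/58198140; Σ_t [10,10]: t=10:+1/522547200 = 1/522547200; (3j)²=77/11628 [(7 7 4; -7 4 3)], sign=-1
I_A²/I_B² = (625/50388)/(77/11628) = 1875/1001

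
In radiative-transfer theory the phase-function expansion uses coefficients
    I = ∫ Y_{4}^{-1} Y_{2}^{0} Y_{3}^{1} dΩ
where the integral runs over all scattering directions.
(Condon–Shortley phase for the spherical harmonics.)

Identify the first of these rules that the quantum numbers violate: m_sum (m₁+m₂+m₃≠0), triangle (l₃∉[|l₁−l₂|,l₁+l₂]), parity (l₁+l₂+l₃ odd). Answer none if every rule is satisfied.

azimuthal sum: -1 + 0 + 1 = 0  ✓
2 ≤ 3 ≤ 6 (triangle on l)  ✓
L = 4 + 2 + 3 = 9 (odd)  ✗

parity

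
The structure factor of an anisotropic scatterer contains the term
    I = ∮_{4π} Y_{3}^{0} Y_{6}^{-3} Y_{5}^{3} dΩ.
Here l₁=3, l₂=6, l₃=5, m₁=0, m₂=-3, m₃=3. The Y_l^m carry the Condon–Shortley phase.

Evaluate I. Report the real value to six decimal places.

0.036034

Checks pass: Σm=0; 14 even; l₃=5∈[3,9].
(2·3+1)(2·6+1)(2·5+1) = 1001
Δ: 4! 2! 8! / 15! → 1/675675
sum: t=1:−1/8640 t=2:+1/2304 t=3:−1/8640 = 7/34560
3j²(3 6 5; 0 0 0) = Δ·Π!·Σ² = 7/429  (sign -1)
sum: t=1:−1/17280 t=2:+1/20160 t=3:−1/483840 = -1/96768
3j²(3 6 5; 0 -3 3) = Δ·Π!·Σ² = 1/1001  (sign -1)
combine: 4πI² = 1001·7/429·1/1001 = 7/429
take √, sign +1: I = 0.03603425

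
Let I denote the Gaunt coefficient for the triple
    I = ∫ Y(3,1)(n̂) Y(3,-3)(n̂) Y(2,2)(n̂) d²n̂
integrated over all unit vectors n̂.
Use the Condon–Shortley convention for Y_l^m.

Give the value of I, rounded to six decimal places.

0.132981

m-sum 0 ✓  L=8 even ✓  0≤2≤6 ✓
Π(2lᵢ+1) = 7×7×5 = 245
triangle coeff Δ(3,3,2) = 1/3780
Σ_t [1,3]: t=1:−1/24 t=2:+1/4 t=3:−1/24 = 1/6
(3j)²=4/105 [(3 3 2; 0 0 0)], sign=+1
Σ_t [0,0]: t=0:+1/96 = 1/96
(3j)²=1/42 [(3 3 2; 1 -3 2)], sign=+1
⇒ 4πI² = 2/9
I = (+1)√(2/9/(4π)) = 0.13298076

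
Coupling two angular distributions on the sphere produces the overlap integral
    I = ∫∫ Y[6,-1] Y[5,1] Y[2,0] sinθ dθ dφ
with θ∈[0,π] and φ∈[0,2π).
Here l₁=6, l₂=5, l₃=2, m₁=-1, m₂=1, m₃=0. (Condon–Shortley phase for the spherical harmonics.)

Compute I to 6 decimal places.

0.000000

L=13 odd ⇒ parity kills the (l;000) factor ⇒ I = 0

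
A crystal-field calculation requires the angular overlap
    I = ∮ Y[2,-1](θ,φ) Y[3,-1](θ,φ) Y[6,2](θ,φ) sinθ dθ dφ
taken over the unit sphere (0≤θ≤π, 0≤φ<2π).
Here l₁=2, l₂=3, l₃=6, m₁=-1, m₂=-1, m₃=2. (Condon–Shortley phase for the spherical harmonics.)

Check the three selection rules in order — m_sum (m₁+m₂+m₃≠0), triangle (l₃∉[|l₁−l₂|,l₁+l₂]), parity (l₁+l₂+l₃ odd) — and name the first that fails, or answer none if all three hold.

triangle

m₁+m₂+m₃ = -1 − 1 + 2 = 0  ✓
triangle: |2−3|=1 ≤ l₃=6 ≤ 2+3=5  ✗
parity: l₁+l₂+l₃ = 11 is odd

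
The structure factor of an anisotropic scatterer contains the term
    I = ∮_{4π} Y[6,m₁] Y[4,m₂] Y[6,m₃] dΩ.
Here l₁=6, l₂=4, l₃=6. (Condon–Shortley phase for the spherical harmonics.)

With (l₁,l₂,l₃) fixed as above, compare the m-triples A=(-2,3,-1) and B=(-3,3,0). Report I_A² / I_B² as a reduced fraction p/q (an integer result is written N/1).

Same 6,4,6: normalisation and zero-m 3j drop out of the ratio.
A: Δ: 4! 8! 4! / 17! → 1/15315300; sum: t=3:−1/103680 t=4:+1/82944 = 1/414720; 3j²(6 4 6; -2 3 -1) = Δ·Π!·Σ² = 49/43758  (sign -1)
B: Δ: 4! 8! 4! / 17! → 1/15315300; sum: t=3:−1/207360 t=4:+1/103680 = 1/207360; 3j²(6 4 6; -3 3 0) = Δ·Π!·Σ² = 21/2431  (sign +1)
I_A²/I_B² = (49/43758)/(21/2431) = 7/54

7/54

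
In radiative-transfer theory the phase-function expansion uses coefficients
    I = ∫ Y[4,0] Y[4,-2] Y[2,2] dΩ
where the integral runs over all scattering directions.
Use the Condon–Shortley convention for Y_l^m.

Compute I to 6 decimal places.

-0.190365

m-sum 0 ✓  L=10 even ✓  0≤2≤8 ✓
Π(2lᵢ+1) = 9×9×5 = 405
triangle coeff Δ(4,4,2) = 1/13860
Σ_t [2,4]: t=2:+1/192 t=3:−1/36 t=4:+1/192 = -5/288
(3j)²=20/693 [(4 4 2; 0 0 0)], sign=-1
Σ_t [2,2]: t=2:+1/192 = 1/192
(3j)²=3/77 [(4 4 2; 0 -2 2)], sign=+1
⇒ 4πI² = 2700/5929
I = (-1)√(2700/5929/(4π)) = -0.19036462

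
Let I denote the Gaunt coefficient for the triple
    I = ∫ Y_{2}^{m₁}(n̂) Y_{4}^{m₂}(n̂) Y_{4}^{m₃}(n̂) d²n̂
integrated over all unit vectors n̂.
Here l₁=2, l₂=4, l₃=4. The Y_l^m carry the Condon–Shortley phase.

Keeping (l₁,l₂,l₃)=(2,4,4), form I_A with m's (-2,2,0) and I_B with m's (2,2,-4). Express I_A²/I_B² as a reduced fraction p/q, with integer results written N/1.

45/14

l's match ⇒ only the (l;m) 3-j factors differ between A and B.
A: triangle coeff Δ(2,4,4) = 1/13860; Σ_t [2,2]: t=2:+1/192 = 1/192; (3j)²=3/77 [(2 4 4; -2 2 0)], sign=+1
B: triangle coeff Δ(2,4,4) = 1/13860; Σ_t [0,0]: t=0:+1/2880 = 1/2880; (3j)²=2/165 [(2 4 4; 2 2 -4)], sign=+1
I_A²/I_B² = (3/77)/(2/165) = 45/14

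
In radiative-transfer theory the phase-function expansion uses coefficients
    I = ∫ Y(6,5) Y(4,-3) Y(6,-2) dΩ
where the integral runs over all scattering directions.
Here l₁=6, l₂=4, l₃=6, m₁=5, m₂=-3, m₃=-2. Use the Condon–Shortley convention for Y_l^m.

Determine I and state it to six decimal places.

0.160494

Checks pass: Σm=0; 16 even; l₃=6∈[2,10].
(2·6+1)(2·4+1)(2·6+1) = 1521
Δ: 4! 8! 4! / 17! → 1/15315300
sum: t=0:+1/829440 t=1:−1/25920 t=2:+1/9216 t=3:−1/25920 t=4:+1/829440 = 7/207360
3j²(6 4 6; 0 0 0) = Δ·Π!·Σ² = 28/2431  (sign +1)
sum: t=0:+1/725760 t=1:−1/5806080 = 1/829440
3j²(6 4 6; 5 -3 -2) = Δ·Π!·Σ² = 49/2652  (sign +1)
combine: 4πI² = 1521·28/2431·49/2652 = 1029/3179
take √, sign +1: I = 0.16049352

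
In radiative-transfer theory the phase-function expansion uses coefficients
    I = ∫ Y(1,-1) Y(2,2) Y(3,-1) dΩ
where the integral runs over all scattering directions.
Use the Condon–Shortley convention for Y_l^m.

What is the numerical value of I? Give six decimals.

-0.082589

Checks pass: Σm=0; 6 even; l₃=3∈[1,3].
(2·1+1)(2·2+1)(2·3+1) = 105
Δ: 0! 2! 4! / 7! → 1/105
sum: t=0:+1/4 = 1/4
3j²(1 2 3; 0 0 0) = Δ·Π!·Σ² = 3/35  (sign -1)
sum: t=0:+1/48 = 1/48
3j²(1 2 3; -1 2 -1) = Δ·Π!·Σ² = 1/105  (sign +1)
combine: 4πI² = 105·3/35·1/105 = 3/35
take √, sign -1: I = -0.08258890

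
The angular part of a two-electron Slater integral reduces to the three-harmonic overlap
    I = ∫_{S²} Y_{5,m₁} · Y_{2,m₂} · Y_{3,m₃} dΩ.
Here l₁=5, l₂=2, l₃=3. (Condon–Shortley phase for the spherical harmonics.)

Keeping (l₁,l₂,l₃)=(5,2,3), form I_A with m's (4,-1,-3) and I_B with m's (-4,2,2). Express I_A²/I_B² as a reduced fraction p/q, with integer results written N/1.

Same 5,2,3: normalisation and zero-m 3j drop out of the ratio.
A: Δ: 4! 6! 0! / 11! → 1/2310; sum: t=1:−1/4320 = -1/4320; 3j²(5 2 3; 4 -1 -3) = Δ·Π!·Σ² = 2/55  (sign -1)
B: Δ: 4! 6! 0! / 11! → 1/2310; sum: t=4:+1/2880 = 1/2880; 3j²(5 2 3; -4 2 2) = Δ·Π!·Σ² = 3/55  (sign -1)
I_A²/I_B² = (2/55)/(3/55) = 2/3

2/3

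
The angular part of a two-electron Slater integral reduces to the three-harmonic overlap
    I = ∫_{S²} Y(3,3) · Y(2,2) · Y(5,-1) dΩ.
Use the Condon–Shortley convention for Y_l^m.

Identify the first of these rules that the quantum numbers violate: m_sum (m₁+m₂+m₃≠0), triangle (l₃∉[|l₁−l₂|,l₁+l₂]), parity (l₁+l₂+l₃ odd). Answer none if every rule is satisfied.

azimuthal sum: 3 + 2 − 1 = 4  ✗
1 ≤ 5 ≤ 5 (triangle on l)
L = 3 + 2 + 5 = 10 (even)

m_sum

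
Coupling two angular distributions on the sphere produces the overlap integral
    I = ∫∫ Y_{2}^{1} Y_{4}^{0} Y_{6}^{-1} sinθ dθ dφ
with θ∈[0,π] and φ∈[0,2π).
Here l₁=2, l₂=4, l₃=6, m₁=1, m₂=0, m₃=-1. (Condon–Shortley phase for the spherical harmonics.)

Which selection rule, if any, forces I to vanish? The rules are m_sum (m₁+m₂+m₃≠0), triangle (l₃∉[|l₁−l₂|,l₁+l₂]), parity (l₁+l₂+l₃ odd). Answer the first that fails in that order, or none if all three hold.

none

Σmᵢ = 0  ✓
l₃∈[|l₁−l₂|,l₁+l₂]=[2,6], have l₃=6  ✓
Σlᵢ = 12 ⇒ even  ✓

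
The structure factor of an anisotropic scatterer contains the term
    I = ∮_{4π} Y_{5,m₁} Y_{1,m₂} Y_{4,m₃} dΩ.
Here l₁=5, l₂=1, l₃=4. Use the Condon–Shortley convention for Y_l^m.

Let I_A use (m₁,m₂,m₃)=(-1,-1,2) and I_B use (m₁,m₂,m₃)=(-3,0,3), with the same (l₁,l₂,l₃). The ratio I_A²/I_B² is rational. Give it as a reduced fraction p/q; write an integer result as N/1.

3/8

Same 5,1,4: normalisation and zero-m 3j drop out of the ratio.
A: Δ: 2! 8! 0! / 11! → 1/495; sum: t=0:+1/2880 = 1/2880; 3j²(5 1 4; -1 -1 2) = Δ·Π!·Σ² = 2/165  (sign +1)
B: Δ: 2! 8! 0! / 11! → 1/495; sum: t=1:−1/5040 = -1/5040; 3j²(5 1 4; -3 0 3) = Δ·Π!·Σ² = 16/495  (sign +1)
I_A²/I_B² = (2/165)/(16/495) = 3/8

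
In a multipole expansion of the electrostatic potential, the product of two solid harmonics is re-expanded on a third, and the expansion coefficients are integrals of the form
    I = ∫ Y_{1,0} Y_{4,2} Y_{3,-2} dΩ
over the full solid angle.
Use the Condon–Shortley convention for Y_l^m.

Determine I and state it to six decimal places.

0.213244

m-sum 0 ✓  L=8 even ✓  3≤3≤5 ✓
Π(2lᵢ+1) = 3×9×7 = 189
triangle coeff Δ(1,4,3) = 1/252
Σ_t [1,1]: t=1:−1/36 = -1/36
(3j)²=4/63 [(1 4 3; 0 0 0)], sign=+1
Σ_t [1,1]: t=1:−1/120 = -1/120
(3j)²=1/21 [(1 4 3; 0 2 -2)], sign=+1
⇒ 4πI² = 4/7
I = (+1)√(4/7/(4π)) = 0.21324362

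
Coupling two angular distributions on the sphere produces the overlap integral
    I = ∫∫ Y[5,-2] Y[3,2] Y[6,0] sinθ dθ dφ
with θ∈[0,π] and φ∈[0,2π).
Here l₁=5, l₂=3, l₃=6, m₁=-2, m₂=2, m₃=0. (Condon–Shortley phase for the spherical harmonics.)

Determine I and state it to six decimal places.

-0.165130

Checks pass: Σm=0; 14 even; l₃=6∈[2,8].
(2·5+1)(2·3+1)(2·6+1) = 1001
Δ: 2! 8! 4! / 15! → 1/675675
sum: t=0:+1/8640 t=1:−1/2304 t=2:+1/8640 = -7/34560
3j²(5 3 6; 0 0 0) = Δ·Π!·Σ² = 7/429  (sign -1)
sum: t=1:−1/34560 t=2:+1/8640 = 1/11520
3j²(5 3 6; -2 2 0) = Δ·Π!·Σ² = 3/143  (sign +1)
combine: 4πI² = 1001·7/429·3/143 = 49/143
take √, sign -1: I = -0.16512966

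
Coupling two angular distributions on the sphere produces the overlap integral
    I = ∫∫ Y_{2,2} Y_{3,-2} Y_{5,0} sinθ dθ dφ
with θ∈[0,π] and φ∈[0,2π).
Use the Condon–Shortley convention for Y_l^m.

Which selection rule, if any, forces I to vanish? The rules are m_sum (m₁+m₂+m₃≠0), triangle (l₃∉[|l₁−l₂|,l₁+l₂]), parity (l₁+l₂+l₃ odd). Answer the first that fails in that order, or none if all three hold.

none

m₁+m₂+m₃ = 2 − 2 + 0 = 0  ✓
triangle: |2−3|=1 ≤ l₃=5 ≤ 2+3=5  ✓
parity: l₁+l₂+l₃ = 10 is even  ✓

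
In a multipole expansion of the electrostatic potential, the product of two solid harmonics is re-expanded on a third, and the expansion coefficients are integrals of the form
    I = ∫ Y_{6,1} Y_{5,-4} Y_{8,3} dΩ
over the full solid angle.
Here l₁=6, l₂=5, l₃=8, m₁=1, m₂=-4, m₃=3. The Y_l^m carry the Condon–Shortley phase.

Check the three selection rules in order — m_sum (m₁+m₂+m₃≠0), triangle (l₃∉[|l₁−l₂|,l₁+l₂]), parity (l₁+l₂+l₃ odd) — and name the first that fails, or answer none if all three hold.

azimuthal sum: 1 − 4 + 3 = 0  ✓
1 ≤ 8 ≤ 11 (triangle on l)  ✓
L = 6 + 5 + 8 = 19 (odd)  ✗

parity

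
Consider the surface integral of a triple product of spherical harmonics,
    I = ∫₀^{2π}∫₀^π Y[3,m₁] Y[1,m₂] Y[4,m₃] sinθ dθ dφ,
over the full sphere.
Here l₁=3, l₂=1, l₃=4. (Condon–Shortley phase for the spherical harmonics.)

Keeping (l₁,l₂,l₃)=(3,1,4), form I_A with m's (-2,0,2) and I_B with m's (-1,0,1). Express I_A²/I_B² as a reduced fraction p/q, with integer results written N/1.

4/5

l's match ⇒ only the (l;m) 3-j factors differ between A and B.
A: triangle coeff Δ(3,1,4) = 1/252; Σ_t [0,0]: t=0:+1/120 = 1/120; (3j)²=1/21 [(3 1 4; -2 0 2)], sign=+1
B: triangle coeff Δ(3,1,4) = 1/252; Σ_t [0,0]: t=0:+1/48 = 1/48; (3j)²=5/84 [(3 1 4; -1 0 1)], sign=-1
I_A²/I_B² = (1/21)/(5/84) = 4/5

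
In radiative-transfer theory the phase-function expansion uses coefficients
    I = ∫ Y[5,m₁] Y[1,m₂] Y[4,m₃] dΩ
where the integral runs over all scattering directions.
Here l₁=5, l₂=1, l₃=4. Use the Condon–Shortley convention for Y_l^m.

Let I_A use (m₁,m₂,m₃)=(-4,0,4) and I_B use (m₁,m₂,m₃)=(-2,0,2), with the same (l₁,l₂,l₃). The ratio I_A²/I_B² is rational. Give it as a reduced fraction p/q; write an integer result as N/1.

Same 5,1,4: normalisation and zero-m 3j drop out of the ratio.
A: Δ: 2! 8! 0! / 11! → 1/495; sum: t=1:−1/40320 = -1/40320; 3j²(5 1 4; -4 0 4) = Δ·Π!·Σ² = 1/55  (sign -1)
B: Δ: 2! 8! 0! / 11! → 1/495; sum: t=1:−1/1440 = -1/1440; 3j²(5 1 4; -2 0 2) = Δ·Π!·Σ² = 7/165  (sign -1)
I_A²/I_B² = (1/55)/(7/165) = 3/7

3/7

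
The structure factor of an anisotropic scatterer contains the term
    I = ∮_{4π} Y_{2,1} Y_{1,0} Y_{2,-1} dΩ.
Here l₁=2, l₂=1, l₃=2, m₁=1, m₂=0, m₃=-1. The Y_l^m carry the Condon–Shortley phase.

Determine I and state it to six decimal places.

l₁+l₂+l₃=5 is odd: 3j(l;000)=0 ⇒ I=0

0.000000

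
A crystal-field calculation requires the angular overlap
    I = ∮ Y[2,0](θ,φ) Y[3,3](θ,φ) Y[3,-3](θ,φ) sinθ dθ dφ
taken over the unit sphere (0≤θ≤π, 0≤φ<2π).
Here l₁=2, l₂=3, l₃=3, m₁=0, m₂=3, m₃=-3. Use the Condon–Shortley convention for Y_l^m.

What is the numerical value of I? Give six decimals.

0.210261

m-sum 0 ✓  L=8 even ✓  1≤3≤5 ✓
Π(2lᵢ+1) = 5×7×7 = 245
triangle coeff Δ(2,3,3) = 1/3780
Σ_t [0,2]: t=0:+1/24 t=1:−1/4 t=2:+1/24 = -1/6
(3j)²=4/105 [(2 3 3; 0 0 0)], sign=+1
Σ_t [2,2]: t=2:+1/96 = 1/96
(3j)²=5/84 [(2 3 3; 0 3 -3)], sign=+1
⇒ 4πI² = 5/9
I = (+1)√(5/9/(4π)) = 0.21026104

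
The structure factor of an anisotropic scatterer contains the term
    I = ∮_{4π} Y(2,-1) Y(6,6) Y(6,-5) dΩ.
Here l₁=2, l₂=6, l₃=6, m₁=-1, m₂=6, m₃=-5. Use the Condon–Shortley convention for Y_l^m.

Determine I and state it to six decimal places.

Checks pass: Σm=0; 14 even; l₃=6∈[4,8].
(2·2+1)(2·6+1)(2·6+1) = 845
Δ: 2! 2! 10! / 15! → 1/90090
sum: t=0:+1/69120 t=1:−1/14400 t=2:+1/69120 = -7/172800
3j²(2 6 6; 0 0 0) = Δ·Π!·Σ² = 14/715  (sign -1)
sum: t=2:+1/7257600 = 1/7257600
3j²(2 6 6; -1 6 -5) = Δ·Π!·Σ² = 11/455  (sign -1)
combine: 4πI² = 845·14/715·11/455 = 2/5
take √, sign +1: I = 0.17841241

0.178412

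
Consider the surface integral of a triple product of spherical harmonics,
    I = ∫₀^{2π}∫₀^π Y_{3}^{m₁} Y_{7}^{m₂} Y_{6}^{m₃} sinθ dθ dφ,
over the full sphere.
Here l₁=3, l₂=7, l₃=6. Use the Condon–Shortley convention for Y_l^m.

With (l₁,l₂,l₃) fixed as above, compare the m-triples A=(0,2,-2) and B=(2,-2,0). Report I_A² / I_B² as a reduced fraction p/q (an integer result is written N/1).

7/8

l's match ⇒ only the (l;m) 3-j factors differ between A and B.
A: triangle coeff Δ(3,7,6) = 1/2042040; Σ_t [1,3]: t=1:−1/967680 t=2:+1/120960 t=3:−1/207360 = 1/414720; (3j)²=21/4862 [(3 7 6; 0 2 -2)], sign=+1
B: triangle coeff Δ(3,7,6) = 1/2042040; Σ_t [0,1]: t=0:+1/345600 t=1:−1/207360 = -1/518400; (3j)²=12/2431 [(3 7 6; 2 -2 0)], sign=-1
I_A²/I_B² = (21/4862)/(12/2431) = 7/8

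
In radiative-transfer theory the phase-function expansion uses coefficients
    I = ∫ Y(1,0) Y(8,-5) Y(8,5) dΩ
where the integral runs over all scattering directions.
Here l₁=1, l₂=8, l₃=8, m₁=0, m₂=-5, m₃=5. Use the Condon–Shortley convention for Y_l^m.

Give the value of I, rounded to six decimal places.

L=17 odd ⇒ parity kills the (l;000) factor ⇒ I = 0

0.000000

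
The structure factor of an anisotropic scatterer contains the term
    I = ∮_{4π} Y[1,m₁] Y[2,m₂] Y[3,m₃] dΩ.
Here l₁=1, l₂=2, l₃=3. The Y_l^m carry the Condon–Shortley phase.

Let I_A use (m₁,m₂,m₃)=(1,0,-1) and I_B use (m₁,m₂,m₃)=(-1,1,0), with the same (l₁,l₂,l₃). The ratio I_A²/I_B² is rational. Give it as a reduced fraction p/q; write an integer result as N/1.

Shared (l₁,l₂,l₃)=(1,2,3): N and (l;000)² cancel in I_A²/I_B².
A: Δ = 0!·2!·4!/7! = 1/105; Racah Σ t=0..0: t=0:+1/8 = 1/8; ⇒ 3j(1 2 3; 1 0 -1)² = 2/35, sgn +1
B: Δ = 0!·2!·4!/7! = 1/105; Racah Σ t=0..0: t=0:+1/12 = 1/12; ⇒ 3j(1 2 3; -1 1 0)² = 1/35, sgn -1
I_A²/I_B² = (2/35)/(1/35) = 2/1

2/1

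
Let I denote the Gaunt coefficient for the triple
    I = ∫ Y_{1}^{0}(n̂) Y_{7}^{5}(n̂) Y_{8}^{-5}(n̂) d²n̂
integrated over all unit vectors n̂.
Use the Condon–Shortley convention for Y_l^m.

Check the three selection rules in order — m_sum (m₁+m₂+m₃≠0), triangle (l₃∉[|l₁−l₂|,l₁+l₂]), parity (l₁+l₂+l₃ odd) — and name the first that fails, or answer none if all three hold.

Σmᵢ = 0  ✓
l₃∈[|l₁−l₂|,l₁+l₂]=[6,8], have l₃=8  ✓
Σlᵢ = 16 ⇒ even  ✓

none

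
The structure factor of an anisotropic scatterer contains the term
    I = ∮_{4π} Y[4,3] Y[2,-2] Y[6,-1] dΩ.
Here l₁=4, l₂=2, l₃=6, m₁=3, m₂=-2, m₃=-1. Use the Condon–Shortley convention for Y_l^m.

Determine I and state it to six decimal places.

Rules hold: Σm=0, L=12 even, 2≤6≤6.
N = 9·5·13 = 585
Δ = 0!·8!·4!/13! = 1/6435
Racah Σ t=0..0: t=0:+1/2304 = 1/2304
⇒ 3j(4 2 6; 0 0 0)² = 5/143, sgn +1
Racah Σ t=0..0: t=0:+1/120960 = 1/120960
⇒ 3j(4 2 6; 3 -2 -1)² = 1/1287, sgn -1
4πI² = N·(3j₀)²·(3jₘ)² = 25/1573
I = -1·√(0.0158932/4π) = -0.03556319

-0.035563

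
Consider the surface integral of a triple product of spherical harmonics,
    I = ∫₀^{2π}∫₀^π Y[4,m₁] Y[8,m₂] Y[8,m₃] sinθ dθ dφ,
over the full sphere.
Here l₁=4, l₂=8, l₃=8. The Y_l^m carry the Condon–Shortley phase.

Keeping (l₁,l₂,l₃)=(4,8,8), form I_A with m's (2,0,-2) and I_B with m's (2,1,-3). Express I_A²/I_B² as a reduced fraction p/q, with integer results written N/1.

Shared (l₁,l₂,l₃)=(4,8,8): N and (l;000)² cancel in I_A²/I_B².
A: Δ = 4!·4!·12!/21! = 1/185175900; Racah Σ t=0..2: t=0:+1/92897280 t=1:−1/21772800 t=2:+1/49766400 = -1/66355200; ⇒ 3j(4 8 8; 2 0 -2)² = 63/8398, sgn -1
B: Δ = 4!·4!·12!/21! = 1/185175900; Racah Σ t=0..2: t=0:+1/209018880 t=1:−1/34836480 t=2:+1/58060800 = -1/149299200; ⇒ 3j(4 8 8; 2 1 -3)² = 77/25194, sgn +1
I_A²/I_B² = (63/8398)/(77/25194) = 27/11

27/11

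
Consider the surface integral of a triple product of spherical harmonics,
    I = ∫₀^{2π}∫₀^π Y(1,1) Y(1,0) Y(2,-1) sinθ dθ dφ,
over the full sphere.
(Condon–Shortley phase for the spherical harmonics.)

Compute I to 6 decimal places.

m-sum 0 ✓  L=4 even ✓  0≤2≤2 ✓
Π(2lᵢ+1) = 3×3×5 = 45
triangle coeff Δ(1,1,2) = 1/30
Σ_t [0,0]: t=0:+1/1 = 1/1
(3j)²=2/15 [(1 1 2; 0 0 0)], sign=+1
Σ_t [0,0]: t=0:+1/2 = 1/2
(3j)²=1/10 [(1 1 2; 1 0 -1)], sign=-1
⇒ 4πI² = 3/5
I = (-1)√(3/5/(4π)) = -0.21850969

-0.218510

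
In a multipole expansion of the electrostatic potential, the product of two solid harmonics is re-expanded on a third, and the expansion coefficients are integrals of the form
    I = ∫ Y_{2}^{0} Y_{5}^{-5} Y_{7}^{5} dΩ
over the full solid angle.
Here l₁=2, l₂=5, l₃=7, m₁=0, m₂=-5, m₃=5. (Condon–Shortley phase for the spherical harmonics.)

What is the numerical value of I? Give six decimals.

Checks pass: Σm=0; 14 even; l₃=7∈[3,7].
(2·2+1)(2·5+1)(2·7+1) = 825
Δ: 0! 4! 10! / 15! → 1/15015
sum: t=0:+1/57600 = 1/57600
3j²(2 5 7; 0 0 0) = Δ·Π!·Σ² = 21/715  (sign -1)
sum: t=0:+1/14515200 = 1/14515200
3j²(2 5 7; 0 -5 5) = Δ·Π!·Σ² = 2/455  (sign +1)
combine: 4πI² = 825·21/715·2/455 = 18/169
take √, sign -1: I = -0.09206360

-0.092064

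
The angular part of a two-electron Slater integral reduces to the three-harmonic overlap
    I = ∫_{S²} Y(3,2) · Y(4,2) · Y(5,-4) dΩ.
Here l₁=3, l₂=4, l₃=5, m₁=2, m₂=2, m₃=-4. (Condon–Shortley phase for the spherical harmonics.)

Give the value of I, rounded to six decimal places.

Rules hold: Σm=0, L=12 even, 1≤5≤7.
N = 7·9·11 = 693
Δ = 2!·4!·6!/13! = 1/180180
Racah Σ t=0..2: t=0:+1/576 t=1:−1/144 t=2:+1/576 = -1/288
⇒ 3j(3 4 5; 0 0 0)² = 20/1001, sgn +1
Racah Σ t=0..1: t=0:+1/8640 t=1:−1/2880 = -1/4320
⇒ 3j(3 4 5; 2 2 -4)² = 8/429, sgn +1
4πI² = N·(3j₀)²·(3jₘ)² = 480/1859
I = +1·√(0.258203/4π) = 0.14334284

0.143343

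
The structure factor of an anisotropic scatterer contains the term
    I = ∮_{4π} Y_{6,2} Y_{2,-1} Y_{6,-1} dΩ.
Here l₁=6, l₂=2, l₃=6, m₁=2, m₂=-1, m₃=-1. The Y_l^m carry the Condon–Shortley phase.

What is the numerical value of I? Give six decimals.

0.088837

m-sum 0 ✓  L=14 even ✓  4≤6≤8 ✓
Π(2lᵢ+1) = 13×5×13 = 845
triangle coeff Δ(6,2,6) = 1/90090
Σ_t [0,2]: t=0:+1/69120 t=1:−1/14400 t=2:+1/69120 = -7/172800
(3j)²=14/715 [(6 2 6; 0 0 0)], sign=-1
Σ_t [0,1]: t=0:+1/34560 t=1:−1/60480 = 1/80640
(3j)²=6/1001 [(6 2 6; 2 -1 -1)], sign=-1
⇒ 4πI² = 12/121
I = (+1)√(12/121/(4π)) = 0.08883682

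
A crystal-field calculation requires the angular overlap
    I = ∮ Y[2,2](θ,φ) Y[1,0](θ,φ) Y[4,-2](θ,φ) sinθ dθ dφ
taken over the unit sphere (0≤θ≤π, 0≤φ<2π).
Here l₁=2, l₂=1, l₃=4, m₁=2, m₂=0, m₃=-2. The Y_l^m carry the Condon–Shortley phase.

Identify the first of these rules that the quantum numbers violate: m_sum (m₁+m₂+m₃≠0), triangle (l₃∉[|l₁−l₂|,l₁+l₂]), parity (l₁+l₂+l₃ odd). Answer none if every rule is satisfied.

azimuthal sum: 2 + 0 − 2 = 0  ✓
1 ≤ 4 ≤ 3 (triangle on l)  ✗
L = 2 + 1 + 4 = 7 (odd)

triangle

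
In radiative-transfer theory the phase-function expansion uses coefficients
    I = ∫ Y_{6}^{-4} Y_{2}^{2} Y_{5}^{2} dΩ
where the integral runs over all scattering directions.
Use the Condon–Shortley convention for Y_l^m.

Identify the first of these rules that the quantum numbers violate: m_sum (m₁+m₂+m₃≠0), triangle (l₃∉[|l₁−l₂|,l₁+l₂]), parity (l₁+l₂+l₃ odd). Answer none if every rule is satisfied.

parity

Σmᵢ = 0  ✓
l₃∈[|l₁−l₂|,l₁+l₂]=[4,8], have l₃=5  ✓
Σlᵢ = 13 ⇒ odd  ✗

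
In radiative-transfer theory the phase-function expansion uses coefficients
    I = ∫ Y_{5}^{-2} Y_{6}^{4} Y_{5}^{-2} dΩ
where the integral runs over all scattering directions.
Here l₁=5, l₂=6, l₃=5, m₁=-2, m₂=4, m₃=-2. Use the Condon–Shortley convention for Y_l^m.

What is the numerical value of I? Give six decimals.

Rules hold: Σm=0, L=16 even, 1≤5≤11.
N = 11·13·11 = 1573
Δ = 6!·4!·6!/17! = 1/28588560
Racah Σ t=1..5: t=1:−1/345600 t=2:+1/13824 t=3:−1/5184 t=4:+1/13824 t=5:−1/345600 = -7/129600
⇒ 3j(5 6 5; 0 0 0)² = 80/7293, sgn +1
Racah Σ t=4..6: t=4:+1/207360 t=5:−1/57600 t=6:+1/207360 = -1/129600
⇒ 3j(5 6 5; -2 4 -2)² = 168/12155, sgn +1
4πI² = N·(3j₀)²·(3jₘ)² = 896/3757
I = +1·√(0.238488/4π) = 0.13776169

0.137762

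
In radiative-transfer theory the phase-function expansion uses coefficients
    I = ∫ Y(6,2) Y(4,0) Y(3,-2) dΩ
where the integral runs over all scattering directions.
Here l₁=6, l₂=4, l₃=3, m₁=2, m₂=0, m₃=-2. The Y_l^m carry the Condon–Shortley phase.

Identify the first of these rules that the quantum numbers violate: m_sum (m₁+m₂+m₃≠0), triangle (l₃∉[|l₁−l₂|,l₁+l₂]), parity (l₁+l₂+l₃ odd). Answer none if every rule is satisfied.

parity

Σmᵢ = 0  ✓
l₃∈[|l₁−l₂|,l₁+l₂]=[2,10], have l₃=3  ✓
Σlᵢ = 13 ⇒ odd  ✗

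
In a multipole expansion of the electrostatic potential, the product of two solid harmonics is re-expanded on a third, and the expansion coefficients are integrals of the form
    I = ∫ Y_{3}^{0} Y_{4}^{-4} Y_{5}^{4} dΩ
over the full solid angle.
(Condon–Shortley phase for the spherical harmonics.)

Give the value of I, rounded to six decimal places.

-0.207724

Checks pass: Σm=0; 12 even; l₃=5∈[1,7].
(2·3+1)(2·4+1)(2·5+1) = 693
Δ: 2! 4! 6! / 13! → 1/180180
sum: t=0:+1/576 t=1:−1/144 t=2:+1/576 = -1/288
3j²(3 4 5; 0 0 0) = Δ·Π!·Σ² = 20/1001  (sign +1)
sum: t=0:+1/8640 = 1/8640
3j²(3 4 5; 0 -4 4) = Δ·Π!·Σ² = 28/715  (sign -1)
combine: 4πI² = 693·20/1001·28/715 = 1008/1859
take √, sign -1: I = -0.20772350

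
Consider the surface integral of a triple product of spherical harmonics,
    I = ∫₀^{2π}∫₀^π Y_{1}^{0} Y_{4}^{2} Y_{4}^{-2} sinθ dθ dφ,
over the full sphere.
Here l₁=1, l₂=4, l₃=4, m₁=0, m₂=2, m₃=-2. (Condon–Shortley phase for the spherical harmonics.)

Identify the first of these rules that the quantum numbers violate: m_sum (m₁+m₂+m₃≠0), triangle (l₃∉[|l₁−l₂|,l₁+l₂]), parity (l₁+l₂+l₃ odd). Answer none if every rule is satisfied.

Σmᵢ = 0  ✓
l₃∈[|l₁−l₂|,l₁+l₂]=[3,5], have l₃=4  ✓
Σlᵢ = 9 ⇒ odd  ✗

parity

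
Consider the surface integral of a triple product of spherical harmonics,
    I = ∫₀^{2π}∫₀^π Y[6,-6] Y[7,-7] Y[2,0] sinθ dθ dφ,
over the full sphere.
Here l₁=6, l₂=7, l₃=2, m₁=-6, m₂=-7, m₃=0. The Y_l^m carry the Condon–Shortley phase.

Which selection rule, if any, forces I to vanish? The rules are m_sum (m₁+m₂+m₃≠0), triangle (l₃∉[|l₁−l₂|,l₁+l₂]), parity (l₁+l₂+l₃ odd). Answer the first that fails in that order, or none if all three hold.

m₁+m₂+m₃ = -6 − 7 + 0 = -13  ✗
triangle: |6−7|=1 ≤ l₃=2 ≤ 6+7=13
parity: l₁+l₂+l₃ = 15 is odd

m_sum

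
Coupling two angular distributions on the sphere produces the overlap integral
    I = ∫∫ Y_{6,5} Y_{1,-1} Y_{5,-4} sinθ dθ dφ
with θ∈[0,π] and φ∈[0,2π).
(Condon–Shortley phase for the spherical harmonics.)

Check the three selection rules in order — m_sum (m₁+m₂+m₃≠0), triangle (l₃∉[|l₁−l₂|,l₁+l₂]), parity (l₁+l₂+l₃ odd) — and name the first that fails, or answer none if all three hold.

azimuthal sum: 5 − 1 − 4 = 0  ✓
5 ≤ 5 ≤ 7 (triangle on l)  ✓
L = 6 + 1 + 5 = 12 (even)  ✓

none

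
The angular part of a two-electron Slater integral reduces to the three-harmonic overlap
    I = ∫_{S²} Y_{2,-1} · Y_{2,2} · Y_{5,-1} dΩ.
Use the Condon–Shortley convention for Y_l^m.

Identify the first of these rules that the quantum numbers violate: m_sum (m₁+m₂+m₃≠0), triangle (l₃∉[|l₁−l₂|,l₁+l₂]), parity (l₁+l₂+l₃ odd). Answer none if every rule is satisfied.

triangle

azimuthal sum: -1 + 2 − 1 = 0  ✓
0 ≤ 5 ≤ 4 (triangle on l)  ✗
L = 2 + 2 + 5 = 9 (odd)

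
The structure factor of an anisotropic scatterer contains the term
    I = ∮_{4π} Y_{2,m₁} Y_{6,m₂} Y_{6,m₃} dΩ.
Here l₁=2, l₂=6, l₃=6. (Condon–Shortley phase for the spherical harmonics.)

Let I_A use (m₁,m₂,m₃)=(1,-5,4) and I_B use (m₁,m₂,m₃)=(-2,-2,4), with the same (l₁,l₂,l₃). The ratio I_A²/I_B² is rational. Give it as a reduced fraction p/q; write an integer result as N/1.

33/20

Shared (l₁,l₂,l₃)=(2,6,6): N and (l;000)² cancel in I_A²/I_B².
A: Δ = 2!·2!·10!/15! = 1/90090; Racah Σ t=0..1: t=0:+1/725760 t=1:−1/7257600 = 1/806400; ⇒ 3j(2 6 6; 1 -5 4)² = 27/910, sgn +1
B: Δ = 2!·2!·10!/15! = 1/90090; Racah Σ t=2..2: t=2:+1/322560 = 1/322560; ⇒ 3j(2 6 6; -2 -2 4)² = 18/1001, sgn +1
I_A²/I_B² = (27/910)/(18/1001) = 33/20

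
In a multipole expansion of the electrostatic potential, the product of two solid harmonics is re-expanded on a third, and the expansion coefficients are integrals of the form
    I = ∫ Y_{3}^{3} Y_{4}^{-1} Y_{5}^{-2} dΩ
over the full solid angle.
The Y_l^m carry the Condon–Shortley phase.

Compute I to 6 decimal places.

-0.179179

Rules hold: Σm=0, L=12 even, 1≤5≤7.
N = 7·9·11 = 693
Δ = 2!·4!·6!/13! = 1/180180
Racah Σ t=0..2: t=0:+1/576 t=1:−1/144 t=2:+1/576 = -1/288
⇒ 3j(3 4 5; 0 0 0)² = 20/1001, sgn +1
Racah Σ t=0..0: t=0:+1/1728 = 1/1728
⇒ 3j(3 4 5; 3 -1 -2)² = 25/858, sgn -1
4πI² = N·(3j₀)²·(3jₘ)² = 750/1859
I = -1·√(0.403443/4π) = -0.17917854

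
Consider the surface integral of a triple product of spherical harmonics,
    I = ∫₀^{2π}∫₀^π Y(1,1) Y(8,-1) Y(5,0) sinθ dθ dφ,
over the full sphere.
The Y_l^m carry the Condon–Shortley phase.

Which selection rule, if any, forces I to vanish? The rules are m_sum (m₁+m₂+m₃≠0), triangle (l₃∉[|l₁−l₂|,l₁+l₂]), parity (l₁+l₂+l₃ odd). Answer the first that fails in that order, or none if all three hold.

Σmᵢ = 0  ✓
l₃∈[|l₁−l₂|,l₁+l₂]=[7,9], have l₃=5  ✗
Σlᵢ = 14 ⇒ even

triangle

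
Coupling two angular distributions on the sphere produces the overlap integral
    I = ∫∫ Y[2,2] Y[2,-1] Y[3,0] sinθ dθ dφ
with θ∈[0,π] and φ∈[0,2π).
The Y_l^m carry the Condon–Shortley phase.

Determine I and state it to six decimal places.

2 − 1 + 0 = 1 ≠ 0: azimuthal integral kills it; I = 0

0.000000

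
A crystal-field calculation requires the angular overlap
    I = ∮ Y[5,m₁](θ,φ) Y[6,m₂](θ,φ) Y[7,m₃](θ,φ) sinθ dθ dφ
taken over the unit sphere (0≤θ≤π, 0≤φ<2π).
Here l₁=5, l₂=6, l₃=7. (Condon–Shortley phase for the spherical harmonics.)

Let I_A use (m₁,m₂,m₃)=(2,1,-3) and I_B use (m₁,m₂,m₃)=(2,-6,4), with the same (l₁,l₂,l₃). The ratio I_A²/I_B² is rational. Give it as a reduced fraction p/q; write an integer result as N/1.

Shared (l₁,l₂,l₃)=(5,6,7): N and (l;000)² cancel in I_A²/I_B².
A: Δ = 4!·6!·8!/19! = 1/174594420; Racah Σ t=0..3: t=0:+1/4354560 t=1:−1/414720 t=2:+1/345600 t=3:−1/2488320 = 1/3225600; ⇒ 3j(5 6 7; 2 1 -3)² = 81/92378, sgn +1
B: Δ = 4!·6!·8!/19! = 1/174594420; Racah Σ t=0..0: t=0:+1/34836480 = 1/34836480; ⇒ 3j(5 6 7; 2 -6 4)² = 275/16796, sgn -1
I_A²/I_B² = (81/92378)/(275/16796) = 162/3025

162/3025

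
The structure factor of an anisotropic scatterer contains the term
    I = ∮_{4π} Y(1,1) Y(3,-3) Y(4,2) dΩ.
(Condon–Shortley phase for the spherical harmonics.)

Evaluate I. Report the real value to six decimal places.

0.061558

Rules hold: Σm=0, L=8 even, 2≤4≤4.
N = 3·7·9 = 189
Δ = 0!·2!·6!/9! = 1/252
Racah Σ t=0..0: t=0:+1/36 = 1/36
⇒ 3j(1 3 4; 0 0 0)² = 4/63, sgn +1
Racah Σ t=0..0: t=0:+1/1440 = 1/1440
⇒ 3j(1 3 4; 1 -3 2)² = 1/252, sgn +1
4πI² = N·(3j₀)²·(3jₘ)² = 1/21
I = +1·√(0.047619/4π) = 0.06155813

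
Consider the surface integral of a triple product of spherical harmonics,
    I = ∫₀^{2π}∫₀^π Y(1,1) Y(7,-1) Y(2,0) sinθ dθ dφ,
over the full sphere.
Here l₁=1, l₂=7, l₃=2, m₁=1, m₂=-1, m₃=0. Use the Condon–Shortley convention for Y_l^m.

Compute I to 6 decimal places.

0.000000

|1−7|≤2≤1+7 violated ⇒ I = 0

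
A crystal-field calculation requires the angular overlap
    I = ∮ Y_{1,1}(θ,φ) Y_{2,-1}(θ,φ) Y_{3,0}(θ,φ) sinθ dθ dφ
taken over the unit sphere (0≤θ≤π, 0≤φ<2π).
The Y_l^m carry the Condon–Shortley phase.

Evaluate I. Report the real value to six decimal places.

Rules hold: Σm=0, L=6 even, 1≤3≤3.
N = 3·5·7 = 105
Δ = 0!·2!·4!/7! = 1/105
Racah Σ t=0..0: t=0:+1/4 = 1/4
⇒ 3j(1 2 3; 0 0 0)² = 3/35, sgn -1
Racah Σ t=0..0: t=0:+1/12 = 1/12
⇒ 3j(1 2 3; 1 -1 0)² = 1/35, sgn -1
4πI² = N·(3j₀)²·(3jₘ)² = 9/35
I = +1·√(0.257143/4π) = 0.14304817

0.143048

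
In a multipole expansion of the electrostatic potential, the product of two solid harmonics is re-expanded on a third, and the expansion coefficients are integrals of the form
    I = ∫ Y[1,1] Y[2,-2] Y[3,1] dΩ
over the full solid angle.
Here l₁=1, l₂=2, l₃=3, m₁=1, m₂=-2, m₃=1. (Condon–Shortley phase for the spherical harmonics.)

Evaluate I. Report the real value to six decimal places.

Checks pass: Σm=0; 6 even; l₃=3∈[1,3].
(2·1+1)(2·2+1)(2·3+1) = 105
Δ: 0! 2! 4! / 7! → 1/105
sum: t=0:+1/4 = 1/4
3j²(1 2 3; 0 0 0) = Δ·Π!·Σ² = 3/35  (sign -1)
sum: t=0:+1/48 = 1/48
3j²(1 2 3; 1 -2 1) = Δ·Π!·Σ² = 1/105  (sign +1)
combine: 4πI² = 105·3/35·1/105 = 3/35
take √, sign -1: I = -0.08258890

-0.082589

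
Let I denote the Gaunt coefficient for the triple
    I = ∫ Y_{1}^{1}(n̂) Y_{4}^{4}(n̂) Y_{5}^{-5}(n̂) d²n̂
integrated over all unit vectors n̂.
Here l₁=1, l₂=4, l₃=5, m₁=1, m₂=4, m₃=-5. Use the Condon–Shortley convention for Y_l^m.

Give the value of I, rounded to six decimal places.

m-sum 0 ✓  L=10 even ✓  3≤5≤5 ✓
Π(2lᵢ+1) = 3×9×11 = 297
triangle coeff Δ(1,4,5) = 1/495
Σ_t [0,0]: t=0:+1/576 = 1/576
(3j)²=5/99 [(1 4 5; 0 0 0)], sign=-1
Σ_t [0,0]: t=0:+1/80640 = 1/80640
(3j)²=1/11 [(1 4 5; 1 4 -5)], sign=+1
⇒ 4πI² = 15/11
I = (-1)√(15/11/(4π)) = -0.32941575

-0.329416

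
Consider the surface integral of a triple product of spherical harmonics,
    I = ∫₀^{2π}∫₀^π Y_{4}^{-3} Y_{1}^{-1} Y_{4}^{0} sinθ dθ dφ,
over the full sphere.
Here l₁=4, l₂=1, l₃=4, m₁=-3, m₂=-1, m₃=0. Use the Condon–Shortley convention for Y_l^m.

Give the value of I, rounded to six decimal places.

0.000000

Σmᵢ = -4 ≠ 0, so the φ-integral vanishes; I = 0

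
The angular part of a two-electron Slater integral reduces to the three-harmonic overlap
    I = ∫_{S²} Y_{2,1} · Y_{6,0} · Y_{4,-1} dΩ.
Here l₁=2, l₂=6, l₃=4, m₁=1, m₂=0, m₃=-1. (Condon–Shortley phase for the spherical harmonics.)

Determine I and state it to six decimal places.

0.174223

Checks pass: Σm=0; 12 even; l₃=4∈[4,8].
(2·2+1)(2·6+1)(2·4+1) = 585
Δ: 4! 0! 8! / 13! → 1/6435
sum: t=2:+1/2304 = 1/2304
3j²(2 6 4; 0 0 0) = Δ·Π!·Σ² = 5/143  (sign +1)
sum: t=1:−1/4320 = -1/4320
3j²(2 6 4; 1 0 -1) = Δ·Π!·Σ² = 8/429  (sign +1)
combine: 4πI² = 585·5/143·8/429 = 600/1573
take √, sign +1: I = 0.17422334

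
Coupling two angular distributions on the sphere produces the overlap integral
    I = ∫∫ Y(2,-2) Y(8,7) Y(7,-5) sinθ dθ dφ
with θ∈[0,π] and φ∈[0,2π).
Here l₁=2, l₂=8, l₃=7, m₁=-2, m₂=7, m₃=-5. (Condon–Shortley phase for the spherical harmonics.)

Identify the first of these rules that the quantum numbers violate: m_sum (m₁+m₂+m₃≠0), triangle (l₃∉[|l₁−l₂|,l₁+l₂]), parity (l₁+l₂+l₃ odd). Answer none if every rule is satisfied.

parity

azimuthal sum: -2 + 7 − 5 = 0  ✓
6 ≤ 7 ≤ 10 (triangle on l)  ✓
L = 2 + 8 + 7 = 17 (odd)  ✗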